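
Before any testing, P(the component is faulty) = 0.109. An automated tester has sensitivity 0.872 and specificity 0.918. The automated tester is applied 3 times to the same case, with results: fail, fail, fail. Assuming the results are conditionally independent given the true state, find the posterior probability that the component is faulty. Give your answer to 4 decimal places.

Posterior P(H) ≈ 0.9932

Let H be the event that the component is faulty; start with P(H) = 0.109. P('fail'|H) = 0.872, P('fail'|¬H) = 0.082.
Update on result 1 ('fail'): P(H) ← 0.872·0.1090 / (0.872·0.1090 + 0.082·0.8910) = 0.095048/0.16811 = 0.5654.
Update on result 2 ('fail'): P(H) ← 0.872·0.5654 / (0.872·0.5654 + 0.082·0.4346) = 0.49302/0.52866 = 0.9326.
Update on result 3 ('fail'): P(H) ← 0.872·0.9326 / (0.872·0.9326 + 0.082·0.0674) = 0.81322/0.81874 = 0.9932.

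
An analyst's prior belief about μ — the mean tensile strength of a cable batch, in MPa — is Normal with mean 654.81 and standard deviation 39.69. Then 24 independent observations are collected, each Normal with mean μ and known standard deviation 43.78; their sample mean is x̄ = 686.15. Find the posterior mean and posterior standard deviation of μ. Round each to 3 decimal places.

Posterior mean ≈ 684.638; posterior SD ≈ 8.718

With known σ, the Normal prior is conjugate. Weight on the data is w = (n/σ²)/(n/σ² + 1/τ₀²) = 0.0125216/(0.0125216+0.00063480) = 0.95175.
Posterior mean = w·x̄ + (1−w)·μ₀ = 0.95175·686.15 + 0.048250·654.81 = 684.638. Posterior variance = 1/(0.0125216+0.00063480) = 76.0086, so SD = 8.718.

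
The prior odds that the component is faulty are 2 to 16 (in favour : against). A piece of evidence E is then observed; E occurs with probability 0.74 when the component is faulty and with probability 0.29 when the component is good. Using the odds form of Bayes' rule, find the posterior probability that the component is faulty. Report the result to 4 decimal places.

Posterior probability ≈ 0.2418

Prior odds = 2/16 = 0.12500. In log-odds, ln(0.12500) = -2.0794.
Add log likelihood ratio: ln(2.5517) = 0.93677.
Posterior log-odds = -1.1427, so posterior odds = exp(-1.1427) = 0.31897. Converting, P(H|E) = 0.31897/1.3190 = 0.2418.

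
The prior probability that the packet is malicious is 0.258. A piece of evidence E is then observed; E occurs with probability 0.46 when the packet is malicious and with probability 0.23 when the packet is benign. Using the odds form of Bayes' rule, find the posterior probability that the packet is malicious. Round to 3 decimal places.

Posterior probability ≈ 0.410

Prior odds = 0.258/(1−0.258) = 0.34771. In log-odds, ln(0.34771) = -1.0564.
Add log likelihood ratio: ln(2.0000) = 0.69315.
Posterior log-odds = -0.36324, so posterior odds = exp(-0.36324) = 0.69542. Converting, P(H|E) = 0.69542/1.6954 = 0.410.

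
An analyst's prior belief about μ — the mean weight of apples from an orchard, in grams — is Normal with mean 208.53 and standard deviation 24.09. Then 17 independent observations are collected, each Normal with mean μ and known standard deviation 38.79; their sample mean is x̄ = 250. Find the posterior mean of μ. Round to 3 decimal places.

With known σ, the Normal prior is conjugate. Weight on the data is w = (n/σ²)/(n/σ² + 1/τ₀²) = 0.0112982/(0.0112982+0.00172316) = 0.86767.
Posterior mean = w·x̄ + (1−w)·μ₀ = 0.86767·250 + 0.13233·208.53 = 244.512.

Posterior mean ≈ 244.512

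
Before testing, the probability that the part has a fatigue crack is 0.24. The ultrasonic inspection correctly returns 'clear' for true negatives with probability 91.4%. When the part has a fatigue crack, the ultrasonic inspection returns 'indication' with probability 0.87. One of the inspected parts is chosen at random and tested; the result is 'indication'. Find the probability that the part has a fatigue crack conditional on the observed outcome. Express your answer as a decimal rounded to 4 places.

P(H | E) ≈ 0.7616

Let H be the event that the part has a fatigue crack. P(H) = 0.24, so P(¬H) = 0.76. With E the 'indication' result, P(E|H) = 0.87 and P(E|¬H) = 0.086.
P(E) = 0.87·0.24 + 0.086·0.76 = 0.20880 + 0.065360 = 0.27416.
By Bayes' theorem, P(H|E) = 0.20880 / 0.27416 = 0.7616.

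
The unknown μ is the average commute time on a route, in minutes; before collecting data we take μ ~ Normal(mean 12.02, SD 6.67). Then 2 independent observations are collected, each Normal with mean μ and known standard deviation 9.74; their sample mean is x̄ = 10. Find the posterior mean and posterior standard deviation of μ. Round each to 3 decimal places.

Prior precision 1/τ₀² = 1/6.67² = 0.0224775; data precision n/σ² = 2/9.74² = 0.0210820.
Posterior precision = 0.0224775 + 0.0210820 = 0.0435595, giving posterior SD = 1/√0.0435595 = 4.791.
Posterior mean = (0.0224775·12.02 + 0.0210820·10) / 0.0435595 = 11.042.

Posterior mean ≈ 11.042; posterior SD ≈ 4.791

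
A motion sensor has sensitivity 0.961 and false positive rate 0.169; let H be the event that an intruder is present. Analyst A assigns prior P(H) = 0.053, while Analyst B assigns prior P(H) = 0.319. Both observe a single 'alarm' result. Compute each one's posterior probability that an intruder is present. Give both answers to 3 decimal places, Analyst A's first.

Analyst A: 0.241; Analyst B: 0.727

The likelihood ratio for an 'alarm' result is 0.961/0.169 = 5.6864.
Analyst A: prior odds 0.053/0.947 = 0.055966; posterior odds 0.31825; posterior probability 0.241.
Analyst B: prior odds 0.319/0.681 = 0.46843; posterior odds 2.6637; posterior probability 0.727.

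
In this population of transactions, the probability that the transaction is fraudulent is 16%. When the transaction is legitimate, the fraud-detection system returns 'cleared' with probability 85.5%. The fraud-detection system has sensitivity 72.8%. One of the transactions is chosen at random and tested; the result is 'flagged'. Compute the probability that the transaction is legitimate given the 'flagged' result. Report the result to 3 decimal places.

Let H be the event that the transaction is fraudulent. P(H) = 0.16, so P(¬H) = 0.84. With E the 'flagged' result, P(E|H) = 0.728 and P(E|¬H) = 0.145.
P(E) = 0.728·0.16 + 0.145·0.84 = 0.11648 + 0.12180 = 0.23828.
By Bayes' theorem, P(H|E) = 0.11648 / 0.23828 = 0.489. Hence P(¬H|E) = 1 − 0.489 = 0.511.

P(¬H | E) ≈ 0.511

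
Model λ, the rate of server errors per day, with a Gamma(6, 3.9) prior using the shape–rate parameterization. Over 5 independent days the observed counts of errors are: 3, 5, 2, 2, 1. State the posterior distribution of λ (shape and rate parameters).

Total count ∑xᵢ = 13 over n = 5 days.
Gamma is conjugate to the Poisson likelihood: posterior is Gamma(shape = 6+13 = 19, rate = 3.9+5 = 8.9).

Posterior: Gamma(shape=19, rate=8.9)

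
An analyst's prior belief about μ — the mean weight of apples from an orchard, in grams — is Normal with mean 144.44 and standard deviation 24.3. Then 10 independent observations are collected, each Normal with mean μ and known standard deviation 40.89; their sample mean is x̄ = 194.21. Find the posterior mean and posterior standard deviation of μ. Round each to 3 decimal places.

Posterior mean ≈ 183.227; posterior SD ≈ 11.415

Prior precision 1/τ₀² = 1/24.3² = 0.00169351; data precision n/σ² = 10/40.89² = 0.00598089.
Posterior precision = 0.00169351 + 0.00598089 = 0.00767440, giving posterior SD = 1/√0.00767440 = 11.415.
Posterior mean = (0.00169351·144.44 + 0.00598089·194.21) / 0.00767440 = 183.227.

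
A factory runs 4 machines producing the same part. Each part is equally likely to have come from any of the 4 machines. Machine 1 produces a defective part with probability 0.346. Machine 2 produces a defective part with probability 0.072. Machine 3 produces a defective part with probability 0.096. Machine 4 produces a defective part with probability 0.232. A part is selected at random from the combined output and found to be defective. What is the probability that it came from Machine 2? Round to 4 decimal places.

Tabulate prior·likelihood by source: [1] prior 0.25, lik 0.346, product 0.08650; [2] prior 0.25, lik 0.072, product 0.01800; [3] prior 0.25, lik 0.096, product 0.02400; [4] prior 0.25, lik 0.232, product 0.05800.
Normalizing constant = 0.18650; the posterior for Machine 2 is its product over the sum, 0.01800/0.18650 = 0.0965.

Posterior probability ≈ 0.0965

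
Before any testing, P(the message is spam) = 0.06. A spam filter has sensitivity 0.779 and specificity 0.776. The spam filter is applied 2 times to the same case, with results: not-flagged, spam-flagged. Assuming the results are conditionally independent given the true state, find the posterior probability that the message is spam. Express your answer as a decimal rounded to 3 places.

Posterior P(H) ≈ 0.059

With H the event that the message is spam, the joint likelihood of the observed sequence is P(data|H) = 0.221·0.779 = 0.17216 and P(data|¬H) = 0.776·0.224 = 0.17382.
Bayes: P(H|data) = 0.06·0.17216 / (0.06·0.17216 + 0.94·0.17382) = 0.010330/0.17372 = 0.0595.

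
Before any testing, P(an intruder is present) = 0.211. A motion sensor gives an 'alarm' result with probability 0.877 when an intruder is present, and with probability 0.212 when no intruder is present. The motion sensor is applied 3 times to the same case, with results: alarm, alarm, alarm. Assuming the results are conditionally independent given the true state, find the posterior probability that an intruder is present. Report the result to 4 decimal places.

Posterior P(H) ≈ 0.9498

Let H be the event that an intruder is present; start with P(H) = 0.211. P('alarm'|H) = 0.877, P('alarm'|¬H) = 0.212.
Update on result 1 ('alarm'): P(H) ← 0.877·0.2110 / (0.877·0.2110 + 0.212·0.7890) = 0.18505/0.35231 = 0.5252.
Update on result 2 ('alarm'): P(H) ← 0.877·0.5252 / (0.877·0.5252 + 0.212·0.4748) = 0.46063/0.56128 = 0.8207.
Update on result 3 ('alarm'): P(H) ← 0.877·0.8207 / (0.877·0.8207 + 0.212·0.1793) = 0.71973/0.75775 = 0.9498.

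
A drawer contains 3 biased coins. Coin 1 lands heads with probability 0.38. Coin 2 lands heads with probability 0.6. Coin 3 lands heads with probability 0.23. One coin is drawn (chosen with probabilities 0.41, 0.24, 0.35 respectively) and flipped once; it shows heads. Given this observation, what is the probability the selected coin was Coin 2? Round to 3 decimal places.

Posterior probability ≈ 0.379

Tabulate prior·likelihood by source: [1] prior 0.41, lik 0.38, product 0.1558; [2] prior 0.24, lik 0.6, product 0.1440; [3] prior 0.35, lik 0.23, product 0.08050.
Normalizing constant = 0.38030; the posterior for Coin 2 is its product over the sum, 0.1440/0.38030 = 0.379.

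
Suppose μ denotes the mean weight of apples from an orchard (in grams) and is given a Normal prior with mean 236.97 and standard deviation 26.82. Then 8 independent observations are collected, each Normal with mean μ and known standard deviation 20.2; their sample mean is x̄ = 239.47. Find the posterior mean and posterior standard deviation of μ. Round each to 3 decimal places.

Posterior mean ≈ 239.304; posterior SD ≈ 6.901

With known σ, the Normal prior is conjugate. Weight on the data is w = (n/σ²)/(n/σ² + 1/τ₀²) = 0.0196059/(0.0196059+0.00139022) = 0.93379.
Posterior mean = w·x̄ + (1−w)·μ₀ = 0.93379·239.47 + 0.066213·236.97 = 239.304. Posterior variance = 1/(0.0196059+0.00139022) = 47.6278, so SD = 6.901.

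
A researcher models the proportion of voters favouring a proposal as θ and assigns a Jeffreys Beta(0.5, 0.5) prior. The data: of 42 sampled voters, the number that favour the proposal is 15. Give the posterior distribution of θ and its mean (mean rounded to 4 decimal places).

Posterior: Beta(15.5, 27.5); mean ≈ 0.3605

Observing 15 successes and 27 failures updates Beta(0.5, 0.5) by adding the success and failure counts to the two shape parameters: α = 0.5+15 = 15.5, β = 0.5+27 = 27.5.
Posterior mean = α/(α+β) = 15.5/43 = 0.3605.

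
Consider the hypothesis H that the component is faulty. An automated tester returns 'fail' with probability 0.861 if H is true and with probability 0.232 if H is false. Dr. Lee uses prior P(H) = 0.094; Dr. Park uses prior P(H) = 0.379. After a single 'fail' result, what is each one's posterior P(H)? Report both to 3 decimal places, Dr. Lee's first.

The likelihood ratio for a 'fail' result is 0.861/0.232 = 3.7112.
Dr. Lee: prior odds 0.094/0.906 = 0.10375; posterior odds 0.38505; posterior probability 0.278.
Dr. Park: prior odds 0.379/0.621 = 0.61031; posterior odds 2.2650; posterior probability 0.694.

Dr. Lee: 0.278; Dr. Park: 0.694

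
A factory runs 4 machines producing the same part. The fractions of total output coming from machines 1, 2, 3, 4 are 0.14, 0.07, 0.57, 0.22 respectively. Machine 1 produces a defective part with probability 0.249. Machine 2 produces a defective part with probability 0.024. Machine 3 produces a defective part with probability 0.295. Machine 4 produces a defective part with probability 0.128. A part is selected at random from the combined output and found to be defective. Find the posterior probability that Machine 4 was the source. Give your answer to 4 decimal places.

Posterior probability ≈ 0.1209

P(defective|M1) = 0.249; P(defective|M2) = 0.024; P(defective|M3) = 0.295; P(defective|M4) = 0.128.
Prior × likelihood for each source: 0.14·0.249=0.03486, 0.07·0.024=0.001680, 0.57·0.295=0.1681, 0.22·0.128=0.02816. Summing gives P(defective) = 0.23285.
P(Machine 4 | defective) = 0.02816 / 0.23285 = 0.1209.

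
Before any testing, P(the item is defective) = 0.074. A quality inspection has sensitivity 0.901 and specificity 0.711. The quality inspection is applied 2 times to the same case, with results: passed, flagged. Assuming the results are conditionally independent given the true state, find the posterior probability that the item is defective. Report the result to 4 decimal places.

Let H be the event that the item is defective; start with P(H) = 0.074. P('flagged'|H) = 0.901, P('flagged'|¬H) = 0.289.
Update on result 1 ('passed'): P(H) ← 0.099·0.0740 / (0.099·0.0740 + 0.711·0.9260) = 0.0073260/0.66571 = 0.0110.
Update on result 2 ('flagged'): P(H) ← 0.901·0.0110 / (0.901·0.0110 + 0.289·0.9890) = 0.0099153/0.29573 = 0.0335.

Posterior P(H) ≈ 0.0335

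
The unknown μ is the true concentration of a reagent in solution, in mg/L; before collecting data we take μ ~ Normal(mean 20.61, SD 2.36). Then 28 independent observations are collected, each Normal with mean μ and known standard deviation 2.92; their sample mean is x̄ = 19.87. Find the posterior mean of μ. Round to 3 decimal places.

Posterior mean ≈ 19.908

Prior precision 1/τ₀² = 1/2.36² = 0.179546; data precision n/σ² = 28/2.92² = 3.28392.
Posterior precision = 0.179546 + 3.28392 = 3.46346.
Posterior mean = (0.179546·20.61 + 3.28392·19.87) / 3.46346 = 19.908.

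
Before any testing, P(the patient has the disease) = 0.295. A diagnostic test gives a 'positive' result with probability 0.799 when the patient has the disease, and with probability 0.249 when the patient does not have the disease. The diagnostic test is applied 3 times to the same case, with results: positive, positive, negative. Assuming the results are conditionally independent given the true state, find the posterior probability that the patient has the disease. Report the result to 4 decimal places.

Posterior P(H) ≈ 0.5356

Let H be the event that the patient has the disease; start with P(H) = 0.295. P('positive'|H) = 0.799, P('positive'|¬H) = 0.249.
Update on result 1 ('positive'): P(H) ← 0.799·0.2950 / (0.799·0.2950 + 0.249·0.7050) = 0.23570/0.41125 = 0.5731.
Update on result 2 ('positive'): P(H) ← 0.799·0.5731 / (0.799·0.5731 + 0.249·0.4269) = 0.45794/0.56423 = 0.8116.
Update on result 3 ('negative'): P(H) ← 0.201·0.8116 / (0.201·0.8116 + 0.751·0.1884) = 0.16314/0.30461 = 0.5356.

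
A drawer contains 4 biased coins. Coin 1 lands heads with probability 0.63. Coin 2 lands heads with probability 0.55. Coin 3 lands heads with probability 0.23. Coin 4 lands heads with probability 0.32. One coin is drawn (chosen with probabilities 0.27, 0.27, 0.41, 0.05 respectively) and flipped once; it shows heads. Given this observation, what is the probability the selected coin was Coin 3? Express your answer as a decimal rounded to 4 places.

Posterior probability ≈ 0.2199

P(heads|C1) = 0.63; P(heads|C2) = 0.55; P(heads|C3) = 0.23; P(heads|C4) = 0.32.
Prior × likelihood for each source: 0.27·0.63=0.1701, 0.27·0.55=0.1485, 0.41·0.23=0.09430, 0.05·0.32=0.01600. Summing gives P(heads) = 0.42890.
P(Coin 3 | heads) = 0.09430 / 0.42890 = 0.2199.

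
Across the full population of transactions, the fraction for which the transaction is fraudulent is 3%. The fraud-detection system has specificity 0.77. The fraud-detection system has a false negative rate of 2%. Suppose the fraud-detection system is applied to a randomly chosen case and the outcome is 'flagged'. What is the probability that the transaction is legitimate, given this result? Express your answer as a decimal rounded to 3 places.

Let H be the event that the transaction is fraudulent. P(H) = 0.03, so P(¬H) = 0.97. With E the 'flagged' result, P(E|H) = 0.98 and P(E|¬H) = 0.23.
P(E) = 0.98·0.03 + 0.23·0.97 = 0.029400 + 0.22310 = 0.25250.
By Bayes' theorem, P(H|E) = 0.029400 / 0.25250 = 0.116. Hence P(¬H|E) = 1 − 0.116 = 0.884.

P(¬H | E) ≈ 0.884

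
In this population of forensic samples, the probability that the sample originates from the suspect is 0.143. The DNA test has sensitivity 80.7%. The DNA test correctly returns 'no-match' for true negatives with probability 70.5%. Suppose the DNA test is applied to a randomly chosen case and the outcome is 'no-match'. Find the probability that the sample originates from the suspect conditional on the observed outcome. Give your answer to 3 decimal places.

P(H | E) ≈ 0.044

Write H for 'the sample originates from the suspect'. Prior odds H:¬H = 0.143/0.857 = 0.16686. For the 'no-match' outcome, the likelihood ratio is 0.193/0.705 = 0.27376.
Posterior odds = 0.16686 × 0.27376 = 0.045680, so P(H|E) = 0.045680/(1+0.045680) = 0.044.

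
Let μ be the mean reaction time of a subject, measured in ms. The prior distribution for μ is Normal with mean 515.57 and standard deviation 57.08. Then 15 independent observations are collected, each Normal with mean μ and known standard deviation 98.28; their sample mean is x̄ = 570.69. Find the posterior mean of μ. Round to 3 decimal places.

Prior precision 1/τ₀² = 1/57.08² = 0.00030692; data precision n/σ² = 15/98.28² = 0.00155296.
Posterior precision = 0.00030692 + 0.00155296 = 0.00185989.
Posterior mean = (0.00030692·515.57 + 0.00155296·570.69) / 0.00185989 = 561.594.

Posterior mean ≈ 561.594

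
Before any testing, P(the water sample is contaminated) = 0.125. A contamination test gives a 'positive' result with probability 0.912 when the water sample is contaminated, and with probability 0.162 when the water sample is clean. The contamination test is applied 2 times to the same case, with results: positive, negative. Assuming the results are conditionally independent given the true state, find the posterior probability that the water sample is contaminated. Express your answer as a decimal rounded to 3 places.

Let H be the event that the water sample is contaminated; start with P(H) = 0.125. P('positive'|H) = 0.912, P('positive'|¬H) = 0.162.
Update on result 1 ('positive'): P(H) ← 0.912·0.1250 / (0.912·0.1250 + 0.162·0.8750) = 0.11400/0.25575 = 0.4457.
Update on result 2 ('negative'): P(H) ← 0.088·0.4457 / (0.088·0.4457 + 0.838·0.5543) = 0.039226/0.50369 = 0.0779.

Posterior P(H) ≈ 0.078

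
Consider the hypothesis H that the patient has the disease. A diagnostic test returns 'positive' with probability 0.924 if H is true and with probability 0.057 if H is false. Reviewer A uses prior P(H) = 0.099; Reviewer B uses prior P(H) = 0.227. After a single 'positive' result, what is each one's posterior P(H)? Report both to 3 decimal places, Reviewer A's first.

The likelihood ratio for a 'positive' result is 0.924/0.057 = 16.211.
Reviewer A: prior odds 0.099/0.901 = 0.10988; posterior odds 1.7812; posterior probability 0.640.
Reviewer B: prior odds 0.227/0.773 = 0.29366; posterior odds 4.7604; posterior probability 0.826.

Reviewer A: 0.640; Reviewer B: 0.826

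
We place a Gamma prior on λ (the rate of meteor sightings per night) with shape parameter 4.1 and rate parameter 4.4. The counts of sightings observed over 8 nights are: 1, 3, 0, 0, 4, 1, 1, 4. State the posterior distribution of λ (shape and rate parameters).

The Poisson likelihood adds the total count to the shape and the number of exposure periods to the rate. Here ∑xᵢ = 14 and n = 8, so shape 4.1→18.1 and rate 4.4→12.4.

Posterior: Gamma(shape=18.1, rate=12.4)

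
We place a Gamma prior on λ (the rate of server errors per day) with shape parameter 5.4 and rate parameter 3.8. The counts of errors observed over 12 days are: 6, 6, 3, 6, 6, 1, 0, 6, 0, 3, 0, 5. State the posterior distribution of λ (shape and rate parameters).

The Poisson likelihood adds the total count to the shape and the number of exposure periods to the rate. Here ∑xᵢ = 42 and n = 12, so shape 5.4→47.4 and rate 3.8→15.8.

Posterior: Gamma(shape=47.4, rate=15.8)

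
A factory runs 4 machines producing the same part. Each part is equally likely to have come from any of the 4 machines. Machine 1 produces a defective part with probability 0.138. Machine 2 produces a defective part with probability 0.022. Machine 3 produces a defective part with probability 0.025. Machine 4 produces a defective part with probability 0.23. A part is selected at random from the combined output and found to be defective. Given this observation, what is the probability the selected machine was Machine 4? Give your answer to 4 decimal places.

Posterior probability ≈ 0.5542

P(defective|M1) = 0.138; P(defective|M2) = 0.022; P(defective|M3) = 0.025; P(defective|M4) = 0.23.
Prior × likelihood for each source: 0.25·0.138=0.03450, 0.25·0.022=0.005500, 0.25·0.025=0.006250, 0.25·0.23=0.05750. Summing gives P(defective) = 0.10375.
P(Machine 4 | defective) = 0.05750 / 0.10375 = 0.5542.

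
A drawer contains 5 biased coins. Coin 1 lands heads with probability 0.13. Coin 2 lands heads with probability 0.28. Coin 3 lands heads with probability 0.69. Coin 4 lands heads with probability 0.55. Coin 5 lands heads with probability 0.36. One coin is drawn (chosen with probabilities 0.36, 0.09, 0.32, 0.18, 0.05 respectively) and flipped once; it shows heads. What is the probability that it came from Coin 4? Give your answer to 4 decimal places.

Posterior probability ≈ 0.2416

P(heads|C1) = 0.13; P(heads|C2) = 0.28; P(heads|C3) = 0.69; P(heads|C4) = 0.55; P(heads|C5) = 0.36.
Prior × likelihood for each source: 0.36·0.13=0.04680, 0.09·0.28=0.02520, 0.32·0.69=0.2208, 0.18·0.55=0.09900, 0.05·0.36=0.01800. Summing gives P(heads) = 0.40980.
P(Coin 4 | heads) = 0.09900 / 0.40980 = 0.2416.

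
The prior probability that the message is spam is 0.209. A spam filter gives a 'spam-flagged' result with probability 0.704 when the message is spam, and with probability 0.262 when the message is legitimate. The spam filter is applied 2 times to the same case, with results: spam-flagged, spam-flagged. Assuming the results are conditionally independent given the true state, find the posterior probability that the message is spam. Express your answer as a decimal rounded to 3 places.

Posterior P(H) ≈ 0.656

With H the event that the message is spam, the joint likelihood of the observed sequence is P(data|H) = 0.704·0.704 = 0.49562 and P(data|¬H) = 0.262·0.262 = 0.068644.
Bayes: P(H|data) = 0.209·0.49562 / (0.209·0.49562 + 0.791·0.068644) = 0.10358/0.15788 = 0.6561.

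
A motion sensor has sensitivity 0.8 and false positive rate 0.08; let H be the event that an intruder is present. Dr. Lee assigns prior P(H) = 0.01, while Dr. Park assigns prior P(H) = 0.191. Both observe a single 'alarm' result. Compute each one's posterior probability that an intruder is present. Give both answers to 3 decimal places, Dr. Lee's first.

Dr. Lee: 0.092; Dr. Park: 0.702

P('+'|H) = 0.8, P('+'|¬H) = 0.08.
Dr. Lee: numerator 0.8·0.01 = 0.0080000; evidence = 0.0080000+0.08·0.99 = 0.087200; posterior = 0.092.
Dr. Park: numerator 0.8·0.191 = 0.15280; evidence = 0.15280+0.08·0.809 = 0.21752; posterior = 0.702.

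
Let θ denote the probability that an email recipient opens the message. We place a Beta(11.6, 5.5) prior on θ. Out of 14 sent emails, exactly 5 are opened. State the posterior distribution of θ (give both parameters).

The binomial likelihood is conjugate to the Beta prior: with 5 successes and 9 failures, the posterior is Beta(11.6+5, 5.5+9) = Beta(16.6, 14.5).

Posterior: Beta(16.6, 14.5)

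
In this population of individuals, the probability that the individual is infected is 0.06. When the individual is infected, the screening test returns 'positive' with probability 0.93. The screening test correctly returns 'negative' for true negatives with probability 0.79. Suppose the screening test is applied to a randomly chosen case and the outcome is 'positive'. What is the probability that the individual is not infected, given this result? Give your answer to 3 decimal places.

P(¬H | E) ≈ 0.780

Let H be the event that the individual is infected. P(H) = 0.06, so P(¬H) = 0.94. With E the 'positive' result, P(E|H) = 0.93 and P(E|¬H) = 0.21.
P(E) = 0.93·0.06 + 0.21·0.94 = 0.055800 + 0.19740 = 0.25320.
By Bayes' theorem, P(H|E) = 0.055800 / 0.25320 = 0.220. Hence P(¬H|E) = 1 − 0.220 = 0.780.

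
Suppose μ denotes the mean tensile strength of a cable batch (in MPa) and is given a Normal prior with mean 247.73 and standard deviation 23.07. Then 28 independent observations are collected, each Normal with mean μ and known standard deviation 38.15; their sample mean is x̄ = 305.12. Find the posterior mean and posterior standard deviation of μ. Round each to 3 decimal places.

With known σ, the Normal prior is conjugate. Weight on the data is w = (n/σ²)/(n/σ² + 1/τ₀²) = 0.0192384/(0.0192384+0.00187890) = 0.91103.
Posterior mean = w·x̄ + (1−w)·μ₀ = 0.91103·305.12 + 0.088975·247.73 = 300.014. Posterior variance = 1/(0.0192384+0.00187890) = 47.3545, so SD = 6.881.

Posterior mean ≈ 300.014; posterior SD ≈ 6.881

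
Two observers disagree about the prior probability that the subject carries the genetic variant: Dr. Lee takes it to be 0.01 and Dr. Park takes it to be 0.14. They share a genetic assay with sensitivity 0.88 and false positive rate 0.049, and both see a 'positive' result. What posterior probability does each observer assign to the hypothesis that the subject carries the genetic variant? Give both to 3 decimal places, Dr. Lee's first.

Dr. Lee: 0.154; Dr. Park: 0.745

P('+'|H) = 0.88, P('+'|¬H) = 0.049.
Dr. Lee: numerator 0.88·0.01 = 0.0088000; evidence = 0.0088000+0.049·0.99 = 0.057310; posterior = 0.154.
Dr. Park: numerator 0.88·0.14 = 0.12320; evidence = 0.12320+0.049·0.86 = 0.16534; posterior = 0.745.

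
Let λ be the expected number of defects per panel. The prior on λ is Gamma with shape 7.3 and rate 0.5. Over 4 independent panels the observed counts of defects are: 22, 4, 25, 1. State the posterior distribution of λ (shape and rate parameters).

Posterior: Gamma(shape=59.3, rate=4.5)

Total count ∑xᵢ = 52 over n = 4 panels.
Gamma is conjugate to the Poisson likelihood: posterior is Gamma(shape = 7.3+52 = 59.3, rate = 0.5+4 = 4.5).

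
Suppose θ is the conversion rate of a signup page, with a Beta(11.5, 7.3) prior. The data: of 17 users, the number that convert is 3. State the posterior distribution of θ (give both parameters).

Posterior: Beta(14.5, 21.3)

Observing 3 successes and 14 failures updates Beta(11.5, 7.3) by adding the success and failure counts to the two shape parameters: α = 11.5+3 = 14.5, β = 7.3+14 = 21.3.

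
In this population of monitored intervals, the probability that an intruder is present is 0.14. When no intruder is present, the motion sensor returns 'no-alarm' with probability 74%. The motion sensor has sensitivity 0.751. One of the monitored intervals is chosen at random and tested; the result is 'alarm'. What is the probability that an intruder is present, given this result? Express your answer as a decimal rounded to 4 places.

Let H be the event that an intruder is present. P(H) = 0.14, so P(¬H) = 0.86. With E the 'alarm' result, P(E|H) = 0.751 and P(E|¬H) = 0.26.
P(E) = 0.751·0.14 + 0.26·0.86 = 0.10514 + 0.22360 = 0.32874.
By Bayes' theorem, P(H|E) = 0.10514 / 0.32874 = 0.3198.

P(H | E) ≈ 0.3198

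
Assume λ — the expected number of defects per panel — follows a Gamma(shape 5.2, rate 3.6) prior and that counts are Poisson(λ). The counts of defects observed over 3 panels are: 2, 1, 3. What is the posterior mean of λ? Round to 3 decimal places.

Total count ∑xᵢ = 6 over n = 3 panels.
Gamma is conjugate to the Poisson likelihood: posterior is Gamma(shape = 5.2+6 = 11.2, rate = 3.6+3 = 6.6).
E[λ | data] = 11.2/6.6 = 1.697.

Posterior mean ≈ 1.697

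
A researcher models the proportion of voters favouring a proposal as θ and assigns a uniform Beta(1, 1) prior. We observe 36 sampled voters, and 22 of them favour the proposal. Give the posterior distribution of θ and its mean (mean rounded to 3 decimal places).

Posterior: Beta(23, 15); mean ≈ 0.605

Observing 22 successes and 14 failures updates Beta(1, 1) by adding the success and failure counts to the two shape parameters: α = 1+22 = 23, β = 1+14 = 15.
E[θ | data] = 23/(23+15) = 0.605.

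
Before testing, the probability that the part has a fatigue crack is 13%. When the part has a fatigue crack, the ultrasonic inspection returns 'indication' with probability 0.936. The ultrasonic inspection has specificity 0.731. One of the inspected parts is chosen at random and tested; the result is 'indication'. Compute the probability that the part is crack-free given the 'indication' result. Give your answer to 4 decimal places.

Let H be the event that the part has a fatigue crack. P(H) = 0.13, so P(¬H) = 0.87. With E the 'indication' result, P(E|H) = 0.936 and P(E|¬H) = 0.269.
P(E) = 0.936·0.13 + 0.269·0.87 = 0.12168 + 0.23403 = 0.35571.
By Bayes' theorem, P(H|E) = 0.12168 / 0.35571 = 0.3421. Hence P(¬H|E) = 1 − 0.3421 = 0.6579.

P(¬H | E) ≈ 0.6579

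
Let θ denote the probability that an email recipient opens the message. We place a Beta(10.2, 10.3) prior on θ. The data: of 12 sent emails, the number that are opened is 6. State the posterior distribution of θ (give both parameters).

Observing 6 successes and 6 failures updates Beta(10.2, 10.3) by adding the success and failure counts to the two shape parameters: α = 10.2+6 = 16.2, β = 10.3+6 = 16.3.

Posterior: Beta(16.2, 16.3)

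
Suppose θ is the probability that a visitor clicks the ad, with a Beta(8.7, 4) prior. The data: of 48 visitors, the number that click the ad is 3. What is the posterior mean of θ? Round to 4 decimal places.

Posterior mean ≈ 0.1928

The binomial likelihood is conjugate to the Beta prior: with 3 successes and 45 failures, the posterior is Beta(8.7+3, 4+45) = Beta(11.7, 49).
E[θ | data] = 11.7/(11.7+49) = 0.1928.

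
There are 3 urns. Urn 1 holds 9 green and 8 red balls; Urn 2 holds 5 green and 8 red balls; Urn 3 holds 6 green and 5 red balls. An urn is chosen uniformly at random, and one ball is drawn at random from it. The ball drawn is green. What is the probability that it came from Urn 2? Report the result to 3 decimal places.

P(green|Urn 1) = 0.5294; P(green|Urn 2) = 0.3846; P(green|Urn 3) = 0.5455.
Prior × likelihood for each source: 0.333333·0.5294=0.1765, 0.333333·0.3846=0.1282, 0.333333·0.5455=0.1818. Summing gives P(green) = 0.48649.
P(Urn 2 | green) = 0.1282 / 0.48649 = 0.264.

Posterior probability ≈ 0.264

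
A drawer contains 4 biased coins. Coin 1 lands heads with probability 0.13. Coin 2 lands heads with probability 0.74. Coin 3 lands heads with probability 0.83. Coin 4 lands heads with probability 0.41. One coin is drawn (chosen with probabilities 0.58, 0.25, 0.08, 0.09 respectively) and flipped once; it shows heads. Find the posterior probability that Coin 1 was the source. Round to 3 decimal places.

Posterior probability ≈ 0.207

P(heads|C1) = 0.13; P(heads|C2) = 0.74; P(heads|C3) = 0.83; P(heads|C4) = 0.41.
Prior × likelihood for each source: 0.58·0.13=0.07540, 0.25·0.74=0.1850, 0.08·0.83=0.06640, 0.09·0.41=0.03690. Summing gives P(heads) = 0.36370.
P(Coin 1 | heads) = 0.07540 / 0.36370 = 0.207.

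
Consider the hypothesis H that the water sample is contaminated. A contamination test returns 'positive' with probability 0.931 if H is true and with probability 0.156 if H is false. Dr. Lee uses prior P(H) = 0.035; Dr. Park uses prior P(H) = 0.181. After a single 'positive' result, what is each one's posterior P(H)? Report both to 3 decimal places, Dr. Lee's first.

The likelihood ratio for a 'positive' result is 0.931/0.156 = 5.9679.
Dr. Lee: prior odds 0.035/0.965 = 0.036269; posterior odds 0.21645; posterior probability 0.178.
Dr. Park: prior odds 0.181/0.819 = 0.22100; posterior odds 1.3189; posterior probability 0.569.

Dr. Lee: 0.178; Dr. Park: 0.569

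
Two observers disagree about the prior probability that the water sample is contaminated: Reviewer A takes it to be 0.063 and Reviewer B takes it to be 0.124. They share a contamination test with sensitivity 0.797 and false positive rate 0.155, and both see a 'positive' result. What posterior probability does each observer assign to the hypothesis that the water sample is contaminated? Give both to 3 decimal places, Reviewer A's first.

Reviewer A: 0.257; Reviewer B: 0.421

The likelihood ratio for a 'positive' result is 0.797/0.155 = 5.1419.
Reviewer A: prior odds 0.063/0.937 = 0.067236; posterior odds 0.34572; posterior probability 0.257.
Reviewer B: prior odds 0.124/0.876 = 0.14155; posterior odds 0.72785; posterior probability 0.421.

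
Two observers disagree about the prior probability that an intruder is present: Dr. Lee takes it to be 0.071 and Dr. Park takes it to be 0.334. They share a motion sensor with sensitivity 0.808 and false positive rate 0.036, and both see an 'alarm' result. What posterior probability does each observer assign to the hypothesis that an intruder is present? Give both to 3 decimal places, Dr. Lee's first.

The likelihood ratio for an 'alarm' result is 0.808/0.036 = 22.444.
Dr. Lee: prior odds 0.071/0.929 = 0.076426; posterior odds 1.7153; posterior probability 0.632.
Dr. Park: prior odds 0.334/0.666 = 0.50150; posterior odds 11.256; posterior probability 0.918.

Dr. Lee: 0.632; Dr. Park: 0.918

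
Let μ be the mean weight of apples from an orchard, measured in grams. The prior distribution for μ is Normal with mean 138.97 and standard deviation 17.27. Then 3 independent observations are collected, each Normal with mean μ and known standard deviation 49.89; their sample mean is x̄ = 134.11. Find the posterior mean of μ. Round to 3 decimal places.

With known σ, the Normal prior is conjugate. Weight on the data is w = (n/σ²)/(n/σ² + 1/τ₀²) = 0.00120530/(0.00120530+0.00335286) = 0.26443.
Posterior mean = w·x̄ + (1−w)·μ₀ = 0.26443·134.11 + 0.73557·138.97 = 137.685.

Posterior mean ≈ 137.685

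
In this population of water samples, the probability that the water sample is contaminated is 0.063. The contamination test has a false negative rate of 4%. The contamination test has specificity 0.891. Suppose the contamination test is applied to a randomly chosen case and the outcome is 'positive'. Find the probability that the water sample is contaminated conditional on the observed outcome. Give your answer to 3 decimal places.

Write H for 'the water sample is contaminated'. Prior odds H:¬H = 0.063/0.937 = 0.067236. For the 'positive' outcome, the likelihood ratio is 0.96/0.109 = 8.8073.
Posterior odds = 0.067236 × 8.8073 = 0.59217, so P(H|E) = 0.59217/(1+0.59217) = 0.372.

P(H | E) ≈ 0.372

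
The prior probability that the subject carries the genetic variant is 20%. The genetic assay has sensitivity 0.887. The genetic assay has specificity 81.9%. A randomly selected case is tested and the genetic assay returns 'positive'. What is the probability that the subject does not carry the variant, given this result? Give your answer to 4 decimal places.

P(¬H | E) ≈ 0.4494

Let H be the event that the subject carries the genetic variant. P(H) = 0.2, so P(¬H) = 0.8. With E the 'positive' result, P(E|H) = 0.887 and P(E|¬H) = 0.181.
P(E) = 0.887·0.2 + 0.181·0.8 = 0.17740 + 0.14480 = 0.32220.
By Bayes' theorem, P(H|E) = 0.17740 / 0.32220 = 0.5506. Hence P(¬H|E) = 1 − 0.5506 = 0.4494.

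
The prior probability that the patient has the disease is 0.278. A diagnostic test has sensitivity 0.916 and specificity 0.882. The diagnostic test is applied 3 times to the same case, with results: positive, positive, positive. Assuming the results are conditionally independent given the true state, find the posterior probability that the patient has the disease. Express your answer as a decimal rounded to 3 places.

Posterior P(H) ≈ 0.994

With H the event that the patient has the disease, the joint likelihood of the observed sequence is P(data|H) = 0.916·0.916·0.916 = 0.76858 and P(data|¬H) = 0.118·0.118·0.118 = 0.0016430.
Bayes: P(H|data) = 0.278·0.76858 / (0.278·0.76858 + 0.722·0.0016430) = 0.21366/0.21485 = 0.9945.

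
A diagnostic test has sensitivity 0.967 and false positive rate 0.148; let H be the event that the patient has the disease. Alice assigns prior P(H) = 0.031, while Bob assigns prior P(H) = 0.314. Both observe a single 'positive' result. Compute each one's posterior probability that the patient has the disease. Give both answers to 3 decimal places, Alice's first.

P('+'|H) = 0.967, P('+'|¬H) = 0.148.
Alice: numerator 0.967·0.031 = 0.029977; evidence = 0.029977+0.148·0.969 = 0.17339; posterior = 0.173.
Bob: numerator 0.967·0.314 = 0.30364; evidence = 0.30364+0.148·0.686 = 0.40517; posterior = 0.749.

Alice: 0.173; Bob: 0.749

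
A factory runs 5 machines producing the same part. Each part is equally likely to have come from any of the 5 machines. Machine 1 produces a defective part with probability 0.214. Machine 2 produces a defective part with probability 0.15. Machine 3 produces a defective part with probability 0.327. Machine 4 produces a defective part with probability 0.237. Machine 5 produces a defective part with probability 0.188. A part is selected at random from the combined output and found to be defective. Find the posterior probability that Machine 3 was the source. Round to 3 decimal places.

Posterior probability ≈ 0.293

Tabulate prior·likelihood by source: [1] prior 0.2, lik 0.214, product 0.04280; [2] prior 0.2, lik 0.15, product 0.03000; [3] prior 0.2, lik 0.327, product 0.06540; [4] prior 0.2, lik 0.237, product 0.04740; [5] prior 0.2, lik 0.188, product 0.03760.
Normalizing constant = 0.22320; the posterior for Machine 3 is its product over the sum, 0.06540/0.22320 = 0.293.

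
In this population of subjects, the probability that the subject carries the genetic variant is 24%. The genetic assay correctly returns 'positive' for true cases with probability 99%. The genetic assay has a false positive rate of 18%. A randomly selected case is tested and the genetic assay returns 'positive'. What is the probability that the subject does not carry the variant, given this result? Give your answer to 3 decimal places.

P(¬H | E) ≈ 0.365

Write H for 'the subject carries the genetic variant'. Prior odds H:¬H = 0.24/0.76 = 0.31579. For the 'positive' outcome, the likelihood ratio is 0.99/0.18 = 5.5000.
Posterior odds = 0.31579 × 5.5000 = 1.7368, so P(H|E) = 1.7368/(1+1.7368) = 0.635. Then P(¬H|E) = 1 − 0.635 = 0.365.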